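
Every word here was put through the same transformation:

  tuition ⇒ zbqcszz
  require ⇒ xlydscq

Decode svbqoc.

mother

The shift increases by 1 at each position, starting from +6: 6, 7, 8, ….
Decoding svbqoc: s−6=m, v−7=o, b−8=t, q−9=h, o−10=e, c−11=r.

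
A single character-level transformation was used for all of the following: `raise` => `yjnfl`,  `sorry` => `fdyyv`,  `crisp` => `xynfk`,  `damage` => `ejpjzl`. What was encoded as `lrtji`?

equal

r(17)→y(24) and a(0)→j(9) fit y≡7x+9 (mod 26); the inverse of 7 mod 26 is 15. Each letter's alphabet position (a=0..z=25) is mapped through 7·x+9 mod 26 — an affine cipher.
Undoing it on lrtji: l(11)→15·(11−9)≡4=e; r(17)→15·(17−9)≡16=q; t(19)→15·(19−9)≡20=u; j(9)→15·(9−9)≡0=a; i(8)→15·(8−9)≡11=l (all mod 26).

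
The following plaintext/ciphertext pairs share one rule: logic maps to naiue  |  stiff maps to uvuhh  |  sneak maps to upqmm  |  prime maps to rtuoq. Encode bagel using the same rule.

The shift depends on letter class: consonant l→n is +2, but vowel o→a is +12. Vowels shift forward by 12 and consonants shift forward by 2.
For bagel: b(cons)+2=d, a(vowel)+12=m, g(cons)+2=i, e(vowel)+12=q, l(cons)+2=n.

dmiqn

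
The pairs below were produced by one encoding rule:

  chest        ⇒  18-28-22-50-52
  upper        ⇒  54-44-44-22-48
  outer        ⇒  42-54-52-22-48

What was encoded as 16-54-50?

bus

c(#3)→18 and h(#8)→28: differences scale by 2, so n = 2·pos + 12. Each letter becomes 2×(its alphabet position, a=1..z=26) + 12.
Reversing it on 16-54-50: 16→(16−12)÷2=2=b, 54→(54−12)÷2=21=u, 50→(50−12)÷2=19=s.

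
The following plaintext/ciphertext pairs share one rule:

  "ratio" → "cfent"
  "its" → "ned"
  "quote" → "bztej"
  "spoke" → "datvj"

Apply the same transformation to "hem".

The shift depends on letter class: consonant r→c is +11, but vowel a→f is +5. Two shifts are in play — +5 for a/e/i/o/u, +11 for every other letter.
For hem: h(cons)+11=s, e(vowel)+5=j, m(cons)+11=x.

sjx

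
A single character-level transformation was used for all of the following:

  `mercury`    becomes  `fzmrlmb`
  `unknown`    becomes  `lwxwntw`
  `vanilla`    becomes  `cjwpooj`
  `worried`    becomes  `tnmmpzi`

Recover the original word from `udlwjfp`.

tsunami

m(12)→f(5) and e(4)→z(25) fit y≡17x+9 (mod 26); the inverse of 17 mod 26 is 23. Each letter's alphabet position (a=0..z=25) is mapped through 17·x+9 mod 26 — an affine cipher.
Decoding udlwjfp: u(20)→23·(20−9)≡19=t; d(3)→23·(3−9)≡18=s; l(11)→23·(11−9)≡20=u; w(22)→23·(22−9)≡13=n; j(9)→23·(9−9)≡0=a; f(5)→23·(5−9)≡12=m; p(15)→23·(15−9)≡8=i (all mod 26).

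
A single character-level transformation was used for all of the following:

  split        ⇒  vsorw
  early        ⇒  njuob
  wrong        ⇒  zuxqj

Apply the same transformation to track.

The rule splits by letter class: vowels +9, consonants +3.
For track: t(cons)+3=w, r(cons)+3=u, a(vowel)+9=j, c(cons)+3=f, k(cons)+3=n.

wujfn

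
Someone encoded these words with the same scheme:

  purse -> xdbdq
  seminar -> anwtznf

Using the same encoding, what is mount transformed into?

uxeyf

In purse: p→x is +8, u→d is +9, r→b is +10, s→d is +11 — the shift increases by 1 each position. Each letter shifts forward by (position + 8), i.e. 8, 9, 10, … — the shift grows by one for each successive letter.
On mount: m+8=u, o+9=x, u+10=e, n+11=y, t+12=f.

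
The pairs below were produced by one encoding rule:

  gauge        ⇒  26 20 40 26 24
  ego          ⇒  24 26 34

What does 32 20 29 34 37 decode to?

major

Each letter is replaced by its alphabet position (a=1..z=26) + 19.
Decoding 32 20 29 34 37: 32→(32−19)÷1=13=m, 20→(20−19)÷1=1=a, 29→(29−19)÷1=10=j, 34→(34−19)÷1=15=o, 37→(37−19)÷1=18=r.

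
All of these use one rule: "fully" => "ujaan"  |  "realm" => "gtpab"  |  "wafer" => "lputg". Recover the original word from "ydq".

job

Compare letters: f→u is +15, u→j is +15, l→a is +15 — a constant shift. It's a constant shift of +15 (ROT15).
Undoing it on ydq: y−15=j, d−15=o, q−15=b.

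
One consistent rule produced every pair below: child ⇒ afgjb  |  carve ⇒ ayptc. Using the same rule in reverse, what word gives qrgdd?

Each letter is shifted forward by 24 in the alphabet (a Caesar shift of +24).
Decoding qrgdd: q−24=s, r−24=t, g−24=i, d−24=f, d−24=f.

stiff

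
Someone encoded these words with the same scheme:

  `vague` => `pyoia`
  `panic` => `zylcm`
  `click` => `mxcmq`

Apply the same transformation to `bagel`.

fyoax

This is an affine cipher: with a=0,…,z=25, each position x becomes (7x+24) mod 26.
Applying it to bagel: b(1)→7·1+24≡5=f; a(0)→7·0+24≡24=y; g(6)→7·6+24≡14=o; e(4)→7·4+24≡0=a; l(11)→7·11+24≡23=x (all mod 26).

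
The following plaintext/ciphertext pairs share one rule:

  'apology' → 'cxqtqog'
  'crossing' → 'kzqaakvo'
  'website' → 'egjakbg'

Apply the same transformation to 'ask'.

cas

The shift depends on letter class: consonant p→x is +8, but vowel a→c is +2. The rule splits by letter class: vowels +2, consonants +8.
On ask: a(vowel)+2=c, s(cons)+8=a, k(cons)+8=s.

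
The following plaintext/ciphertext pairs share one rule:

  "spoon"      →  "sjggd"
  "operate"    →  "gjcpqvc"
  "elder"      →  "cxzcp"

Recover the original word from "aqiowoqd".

This is an affine cipher: with a=0,…,z=25, each position x becomes (3x+16) mod 26.
Reversing it on aqiowoqd: a(0)→9·(0−16)≡12=m; q(16)→9·(16−16)≡0=a; i(8)→9·(8−16)≡6=g; o(14)→9·(14−16)≡8=i; w(22)→9·(22−16)≡2=c; o(14)→9·(14−16)≡8=i; q(16)→9·(16−16)≡0=a; d(3)→9·(3−16)≡13=n (all mod 26).

magician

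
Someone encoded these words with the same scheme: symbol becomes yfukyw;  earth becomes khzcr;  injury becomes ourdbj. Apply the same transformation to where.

The shift increases by 1 at each position, starting from +6: 6, 7, 8, ….
For where: w+6=c, h+7=o, e+8=m, r+9=a, e+10=o.

comao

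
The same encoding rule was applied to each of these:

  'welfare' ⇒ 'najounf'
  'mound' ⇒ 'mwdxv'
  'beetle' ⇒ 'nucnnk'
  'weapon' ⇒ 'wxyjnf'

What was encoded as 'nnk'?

The output letters match the input read backwards, each shifted +9: welfare reversed is eraflew. The word is reversed, then every letter is shifted forward by 9.
Decoding nnk: shift back: n−9=e, n−9=e, k−9=b → eeb; then reverse → bee.

bee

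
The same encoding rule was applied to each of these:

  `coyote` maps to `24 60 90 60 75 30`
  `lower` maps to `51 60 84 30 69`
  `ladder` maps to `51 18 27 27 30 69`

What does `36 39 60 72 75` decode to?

The formula is n = 3×(alphabet index, a=1) + 15.
Reversing it on 36 39 60 72 75: 36→(36−15)÷3=7=g, 39→(39−15)÷3=8=h, 60→(60−15)÷3=15=o, 72→(72−15)÷3=19=s, 75→(75−15)÷3=20=t.

ghost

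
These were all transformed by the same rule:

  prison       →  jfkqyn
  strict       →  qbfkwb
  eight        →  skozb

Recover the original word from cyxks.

p(15)→j(9) and r(17)→f(5) fit y≡11x+0 (mod 26); the inverse of 11 mod 26 is 19. This is an affine cipher: with a=0,…,z=25, each position x becomes (11x+0) mod 26.
Reversing it on cyxks: c(2)→19·(2−0)≡12=m; y(24)→19·(24−0)≡14=o; x(23)→19·(23−0)≡21=v; k(10)→19·(10−0)≡8=i; s(18)→19·(18−0)≡4=e (all mod 26).

movie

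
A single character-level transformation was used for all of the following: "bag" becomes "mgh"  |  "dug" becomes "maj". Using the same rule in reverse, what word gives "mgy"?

The output letters match the input read backwards, each shifted +6: bag reversed is gab. Read the word backwards and shift each letter +6.
Reversing it on mgy: shift back: m−6=g, g−6=a, y−6=s → gas; then reverse → sag.

sag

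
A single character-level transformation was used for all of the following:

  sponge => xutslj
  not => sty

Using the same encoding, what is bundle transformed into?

gzsiqj

Compare letters: s→x is +5, p→u is +5, o→t is +5 — a constant shift. It's a constant shift of +5 (ROT5).
Applying it to bundle: b+5=g, u+5=z, n+5=s, d+5=i, l+5=q, e+5=j.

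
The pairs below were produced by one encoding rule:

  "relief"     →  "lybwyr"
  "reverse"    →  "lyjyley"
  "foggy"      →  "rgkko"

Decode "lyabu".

r(17)→l(11) and e(4)→y(24) fit y≡19x+0 (mod 26); the inverse of 19 mod 26 is 11. Treating letters as 0–25, the rule is x ↦ 19x + 0 (mod 26).
Reversing it on lyabu: l(11)→11·(11−0)≡17=r; y(24)→11·(24−0)≡4=e; a(0)→11·(0−0)≡0=a; b(1)→11·(1−0)≡11=l; u(20)→11·(20−0)≡12=m (all mod 26).

realm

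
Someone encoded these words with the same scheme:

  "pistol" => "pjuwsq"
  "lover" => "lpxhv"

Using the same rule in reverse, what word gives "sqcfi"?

Each letter shifts forward by its position index (0, 1, 2, …) — the shift grows by one for each successive letter.
Undoing it on sqcfi: s−0=s, q−1=p, c−2=a, f−3=c, i−4=e.

space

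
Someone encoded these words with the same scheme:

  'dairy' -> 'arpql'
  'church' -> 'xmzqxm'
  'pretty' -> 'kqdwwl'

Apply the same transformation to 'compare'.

d(3)→a(0) and a(0)→r(17) fit y≡3x+17 (mod 26); the inverse of 3 mod 26 is 9. Treating letters as 0–25, the rule is x ↦ 3x + 17 (mod 26).
Applying it to compare: c(2)→3·2+17≡23=x; o(14)→3·14+17≡7=h; m(12)→3·12+17≡1=b; p(15)→3·15+17≡10=k; a(0)→3·0+17≡17=r; r(17)→3·17+17≡16=q; e(4)→3·4+17≡3=d (all mod 26).

xhbkrqd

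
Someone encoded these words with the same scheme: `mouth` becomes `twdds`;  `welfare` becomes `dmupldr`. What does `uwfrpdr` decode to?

In mouth: m→t is +7, o→w is +8, u→d is +9, t→d is +10 — the shift increases by 1 each position. Each letter shifts forward by (position + 7), i.e. 7, 8, 9, … — the shift grows by one for each successive letter.
Undoing it on uwfrpdr: u−7=n, w−8=o, f−9=w, r−10=h, p−11=e, d−12=r, r−13=e.

nowhere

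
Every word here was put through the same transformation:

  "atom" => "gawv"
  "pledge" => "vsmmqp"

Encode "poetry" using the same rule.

vvmcbj

In atom: a→g is +6, t→a is +7, o→w is +8, m→v is +9 — the shift increases by 1 each position. Each letter shifts forward by (position + 6), i.e. 6, 7, 8, … — the shift grows by one for each successive letter.
For poetry: p+6=v, o+7=v, e+8=m, t+9=c, r+10=b, y+11=j.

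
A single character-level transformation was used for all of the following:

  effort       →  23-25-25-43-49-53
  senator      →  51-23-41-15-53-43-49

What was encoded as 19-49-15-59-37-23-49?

crawler

With a=1..z=26, the number is 2·pos + 13.
Undoing it on 19-49-15-59-37-23-49: 19→(19−13)÷2=3=c, 49→(49−13)÷2=18=r, 15→(15−13)÷2=1=a, 59→(59−13)÷2=23=w, 37→(37−13)÷2=12=l, 23→(23−13)÷2=5=e, 49→(49−13)÷2=18=r.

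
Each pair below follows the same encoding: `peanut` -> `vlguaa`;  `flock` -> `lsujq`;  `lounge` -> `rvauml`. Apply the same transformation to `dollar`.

Shifts by position in peanut: pos 0: p→v (+6), pos 1: e→l (+7), pos 2: a→g (+6), pos 3: n→u (+7) — repeating every 2. A repeating key of period 2 is used — shifts +6, +7 over and over.
For dollar: d+6=j, o+7=v, l+6=r, l+7=s, a+6=g, r+7=y.

jvrsgy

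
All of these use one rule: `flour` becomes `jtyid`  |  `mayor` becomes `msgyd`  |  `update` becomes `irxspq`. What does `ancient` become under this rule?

This is an affine cipher: with a=0,…,z=25, each position x becomes (19x+18) mod 26.
Applying it to ancient: a(0)→19·0+18≡18=s; n(13)→19·13+18≡5=f; c(2)→19·2+18≡4=e; i(8)→19·8+18≡14=o; e(4)→19·4+18≡16=q; n(13)→19·13+18≡5=f; t(19)→19·19+18≡15=p (all mod 26).

sfeoqfp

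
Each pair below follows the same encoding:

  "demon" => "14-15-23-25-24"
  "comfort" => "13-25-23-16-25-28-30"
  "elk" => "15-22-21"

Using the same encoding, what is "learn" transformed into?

22-15-11-28-24

d is letter #4 and maps to 14: an offset of 10. The number is (letter's place in the alphabet, a=1) + 10.
For learn: l=12→22, e=5→15, a=1→11, r=18→28, n=14→24.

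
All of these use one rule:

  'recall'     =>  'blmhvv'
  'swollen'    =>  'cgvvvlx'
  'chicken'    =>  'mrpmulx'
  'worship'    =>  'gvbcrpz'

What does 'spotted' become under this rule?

The shift depends on letter class: consonant r→b is +10, but vowel e→l is +7. Vowels shift forward by 7 and consonants shift forward by 10.
On spotted: s(cons)+10=c, p(cons)+10=z, o(vowel)+7=v, t(cons)+10=d, t(cons)+10=d, e(vowel)+7=l, d(cons)+10=n.

czvddln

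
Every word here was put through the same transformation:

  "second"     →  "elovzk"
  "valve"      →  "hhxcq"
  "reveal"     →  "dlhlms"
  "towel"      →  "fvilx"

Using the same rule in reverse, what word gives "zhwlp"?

Shifts by position in second: pos 0: s→e (+12), pos 1: e→l (+7), pos 2: c→o (+12), pos 3: o→v (+7) — repeating every 2. A repeating key of period 2 is used — shifts +12, +7 over and over.
Decoding zhwlp: z−12=n, h−7=a, w−12=k, l−7=e, p−12=d.

naked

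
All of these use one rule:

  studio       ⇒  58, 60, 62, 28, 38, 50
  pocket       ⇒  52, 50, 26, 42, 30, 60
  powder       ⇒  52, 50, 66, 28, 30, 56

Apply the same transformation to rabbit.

56, 22, 24, 24, 38, 60

Each letter becomes 2×(its alphabet position, a=1..z=26) + 20.
On rabbit: r=18→56, a=1→22, b=2→24, b=2→24, i=9→38, t=20→60.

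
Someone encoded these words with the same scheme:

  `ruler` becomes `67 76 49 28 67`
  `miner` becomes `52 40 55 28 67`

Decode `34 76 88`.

r(#18)→67 and u(#21)→76: differences scale by 3, so n = 3·pos + 13. The formula is n = 3×(alphabet index, a=1) + 13.
Decoding 34 76 88: 34→(34−13)÷3=7=g, 76→(76−13)÷3=21=u, 88→(88−13)÷3=25=y.

guy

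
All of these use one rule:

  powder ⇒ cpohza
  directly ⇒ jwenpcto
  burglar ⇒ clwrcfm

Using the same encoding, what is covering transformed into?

The output letters match the input read backwards, each shifted +11: powder reversed is redwop. Read the word backwards and shift each letter +11.
For covering: reverse → gnirevoc; then shift: g+11=r, n+11=y, i+11=t, r+11=c, e+11=p, v+11=g, o+11=z, c+11=n.

rytcpgzn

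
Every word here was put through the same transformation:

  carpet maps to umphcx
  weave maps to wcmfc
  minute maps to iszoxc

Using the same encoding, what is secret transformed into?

Each letter's alphabet position (a=0..z=25) is mapped through 17·x+12 mod 26 — an affine cipher.
On secret: s(18)→17·18+12≡6=g; e(4)→17·4+12≡2=c; c(2)→17·2+12≡20=u; r(17)→17·17+12≡15=p; e(4)→17·4+12≡2=c; t(19)→17·19+12≡23=x (all mod 26).

gcupcx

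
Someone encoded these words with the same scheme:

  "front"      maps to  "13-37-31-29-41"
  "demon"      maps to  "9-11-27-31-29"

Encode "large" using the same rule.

f(#6)→13 and r(#18)→37: differences scale by 2, so n = 2·pos + 1. The formula is n = 2×(alphabet index, a=1) + 1.
For large: l=12→25, a=1→3, r=18→37, g=7→15, e=5→11.

25-3-37-15-11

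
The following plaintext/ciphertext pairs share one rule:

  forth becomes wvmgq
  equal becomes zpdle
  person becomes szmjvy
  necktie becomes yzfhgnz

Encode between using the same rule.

izgxzzy

f(5)→w(22) and o(14)→v(21) fit y≡23x+11 (mod 26); the inverse of 23 mod 26 is 17. Each letter's alphabet position (a=0..z=25) is mapped through 23·x+11 mod 26 — an affine cipher.
Applying it to between: b(1)→23·1+11≡8=i; e(4)→23·4+11≡25=z; t(19)→23·19+11≡6=g; w(22)→23·22+11≡23=x; e(4)→23·4+11≡25=z; e(4)→23·4+11≡25=z; n(13)→23·13+11≡24=y (all mod 26).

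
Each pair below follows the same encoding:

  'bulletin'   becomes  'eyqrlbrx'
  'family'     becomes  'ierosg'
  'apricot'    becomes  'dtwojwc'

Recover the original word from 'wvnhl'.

tribe

In bulletin: b→e is +3, u→y is +4, l→q is +5, l→r is +6 — the shift increases by 1 each position. Letter i (0-indexed) is shifted by i+3, so successive shifts are 3, 4, 5, ….
Undoing it on wvnhl: w−3=t, v−4=r, n−5=i, h−6=b, l−7=e.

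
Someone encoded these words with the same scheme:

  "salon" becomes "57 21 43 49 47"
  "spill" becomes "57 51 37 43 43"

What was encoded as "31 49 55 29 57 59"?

s(#19)→57 and a(#1)→21: differences scale by 2, so n = 2·pos + 19. Each letter becomes 2×(its alphabet position, a=1..z=26) + 19.
Reversing it on 31 49 55 29 57 59: 31→(31−19)÷2=6=f, 49→(49−19)÷2=15=o, 55→(55−19)÷2=18=r, 29→(29−19)÷2=5=e, 57→(57−19)÷2=19=s, 59→(59−19)÷2=20=t.

forest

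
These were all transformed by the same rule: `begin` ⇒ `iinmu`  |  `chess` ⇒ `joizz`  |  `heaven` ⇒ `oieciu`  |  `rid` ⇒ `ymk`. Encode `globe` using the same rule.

The shift depends on letter class: consonant b→i is +7, but vowel e→i is +4. Two shifts are in play — +4 for a/e/i/o/u, +7 for every other letter.
On globe: g(cons)+7=n, l(cons)+7=s, o(vowel)+4=s, b(cons)+7=i, e(vowel)+4=i.

nssii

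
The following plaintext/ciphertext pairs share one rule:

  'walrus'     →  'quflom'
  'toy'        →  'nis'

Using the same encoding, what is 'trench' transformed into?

Compare letters: w→q is +20, a→u is +20, l→f is +20 — a constant shift. It's a constant shift of +20 (ROT20).
Applying it to trench: t+20=n, r+20=l, e+20=y, n+20=h, c+20=w, h+20=b.

nlyhwb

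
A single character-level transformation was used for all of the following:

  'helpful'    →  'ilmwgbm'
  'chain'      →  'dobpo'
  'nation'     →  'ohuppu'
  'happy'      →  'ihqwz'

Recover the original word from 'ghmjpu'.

It's a Vigenère-style cipher with numeric key [1,7]: position i shifts by key[i mod 2].
Undoing it on ghmjpu: g−1=f, h−7=a, m−1=l, j−7=c, p−1=o, u−7=n.

falcon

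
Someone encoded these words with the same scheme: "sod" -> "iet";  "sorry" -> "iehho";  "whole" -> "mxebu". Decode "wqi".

Compare letters: s→i is +16, o→e is +16, d→t is +16 — a constant shift. This is a Caesar cipher with shift 16.
Reversing it on wqi: w−16=g, q−16=a, i−16=s.

gas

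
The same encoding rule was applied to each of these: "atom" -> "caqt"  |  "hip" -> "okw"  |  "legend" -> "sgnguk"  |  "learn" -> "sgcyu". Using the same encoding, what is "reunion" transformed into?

ygwukqu

The shift depends on letter class: consonant t→a is +7, but vowel a→c is +2. Vowels shift forward by 2 and consonants shift forward by 7.
Applying it to reunion: r(cons)+7=y, e(vowel)+2=g, u(vowel)+2=w, n(cons)+7=u, i(vowel)+2=k, o(vowel)+2=q, n(cons)+7=u.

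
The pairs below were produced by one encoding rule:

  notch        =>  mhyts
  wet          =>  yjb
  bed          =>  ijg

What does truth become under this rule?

myzwy

Read the word backwards and shift each letter +5.
Applying it to truth: reverse → hturt; then shift: h+5=m, t+5=y, u+5=z, r+5=w, t+5=y.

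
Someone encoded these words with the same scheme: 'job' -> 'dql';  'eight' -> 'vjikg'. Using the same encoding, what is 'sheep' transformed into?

The output letters match the input read backwards, each shifted +2: job reversed is boj. Read the word backwards and shift each letter +2.
On sheep: reverse → peehs; then shift: p+2=r, e+2=g, e+2=g, h+2=j, s+2=u.

rggju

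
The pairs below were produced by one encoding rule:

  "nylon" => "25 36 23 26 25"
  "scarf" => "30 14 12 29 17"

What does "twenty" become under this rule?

Letters become their 1-based position plus 11 (so a→12, b→13, …).
For twenty: t=20→31, w=23→34, e=5→16, n=14→25, t=20→31, y=25→36.

31 34 16 25 31 36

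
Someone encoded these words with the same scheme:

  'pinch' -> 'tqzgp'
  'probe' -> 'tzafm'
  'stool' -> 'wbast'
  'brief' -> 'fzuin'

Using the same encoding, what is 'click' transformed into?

Shifts by position in pinch: pos 0: p→t (+4), pos 1: i→q (+8), pos 2: n→z (+12), pos 3: c→g (+4), pos 4: h→p (+8) — repeating every 3. The shifts repeat in a cycle of length 3: positions 0,1,… shift by +4, +8, +12, then the pattern repeats.
For click: c+4=g, l+8=t, i+12=u, c+4=g, k+8=s.

gtugs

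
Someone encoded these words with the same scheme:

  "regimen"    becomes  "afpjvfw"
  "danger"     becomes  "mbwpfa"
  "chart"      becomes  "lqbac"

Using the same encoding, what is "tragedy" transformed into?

cabpfmh

The rule splits by letter class: vowels +1, consonants +9.
Applying it to tragedy: t(cons)+9=c, r(cons)+9=a, a(vowel)+1=b, g(cons)+9=p, e(vowel)+1=f, d(cons)+9=m, y(cons)+9=h.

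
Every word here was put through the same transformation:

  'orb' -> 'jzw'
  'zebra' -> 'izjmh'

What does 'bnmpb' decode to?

Read the word backwards and shift each letter +8.
Decoding bnmpb: shift back: b−8=t, n−8=f, m−8=e, p−8=h, b−8=t → tfeht; then reverse → theft.

theft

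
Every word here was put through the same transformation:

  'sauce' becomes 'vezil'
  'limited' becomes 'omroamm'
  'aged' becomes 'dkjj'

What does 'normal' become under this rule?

qswsht

Letter i (0-indexed) is shifted by i+3, so successive shifts are 3, 4, 5, ….
Applying it to normal: n+3=q, o+4=s, r+5=w, m+6=s, a+7=h, l+8=t.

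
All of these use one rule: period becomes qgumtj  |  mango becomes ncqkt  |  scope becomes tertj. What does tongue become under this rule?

uqqkzk

Letter i (0-indexed) is shifted by i+1, so successive shifts are 1, 2, 3, ….
For tongue: t+1=u, o+2=q, n+3=q, g+4=k, u+5=z, e+6=k.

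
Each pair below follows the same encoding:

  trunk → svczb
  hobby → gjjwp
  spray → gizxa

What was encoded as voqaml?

design

Read the word backwards and shift each letter +8.
Decoding voqaml: shift back: v−8=n, o−8=g, q−8=i, a−8=s, m−8=e, l−8=d → ngised; then reverse → design.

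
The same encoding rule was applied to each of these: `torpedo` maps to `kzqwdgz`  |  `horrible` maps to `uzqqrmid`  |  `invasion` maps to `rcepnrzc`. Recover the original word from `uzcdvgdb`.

Each letter's alphabet position (a=0..z=25) is mapped through 23·x+15 mod 26 — an affine cipher.
Undoing it on uzcdvgdb: u(20)→17·(20−15)≡7=h; z(25)→17·(25−15)≡14=o; c(2)→17·(2−15)≡13=n; d(3)→17·(3−15)≡4=e; v(21)→17·(21−15)≡24=y; g(6)→17·(6−15)≡3=d; d(3)→17·(3−15)≡4=e; b(1)→17·(1−15)≡22=w (all mod 26).

honeydew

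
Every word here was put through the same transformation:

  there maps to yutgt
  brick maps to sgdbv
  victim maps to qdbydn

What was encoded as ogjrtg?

prayer

t(19)→y(24) and h(7)→u(20) fit y≡9x+9 (mod 26); the inverse of 9 mod 26 is 3. Each letter's alphabet position (a=0..z=25) is mapped through 9·x+9 mod 26 — an affine cipher.
Decoding ogjrtg: o(14)→3·(14−9)≡15=p; g(6)→3·(6−9)≡17=r; j(9)→3·(9−9)≡0=a; r(17)→3·(17−9)≡24=y; t(19)→3·(19−9)≡4=e; g(6)→3·(6−9)≡17=r (all mod 26).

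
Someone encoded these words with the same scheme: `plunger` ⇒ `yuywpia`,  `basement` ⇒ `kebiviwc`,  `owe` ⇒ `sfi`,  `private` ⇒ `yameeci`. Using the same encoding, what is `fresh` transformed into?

The shift depends on letter class: consonant p→y is +9, but vowel u→y is +4. Two shifts are in play — +4 for a/e/i/o/u, +9 for every other letter.
On fresh: f(cons)+9=o, r(cons)+9=a, e(vowel)+4=i, s(cons)+9=b, h(cons)+9=q.

oaibq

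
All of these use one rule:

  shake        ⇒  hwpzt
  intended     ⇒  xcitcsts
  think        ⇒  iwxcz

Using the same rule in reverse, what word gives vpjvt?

gauge

Compare letters: s→h is +15, h→w is +15, a→p is +15 — a constant shift. Each letter is shifted forward by 15 in the alphabet (a Caesar shift of +15).
Decoding vpjvt: v−15=g, p−15=a, j−15=u, v−15=g, t−15=e.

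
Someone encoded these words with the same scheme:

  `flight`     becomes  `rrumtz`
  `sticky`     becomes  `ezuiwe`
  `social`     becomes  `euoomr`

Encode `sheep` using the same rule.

Shifts by position in flight: pos 0: f→r (+12), pos 1: l→r (+6), pos 2: i→u (+12), pos 3: g→m (+6) — repeating every 2. It's a Vigenère-style cipher with numeric key [12,6]: position i shifts by key[i mod 2].
For sheep: s+12=e, h+6=n, e+12=q, e+6=k, p+12=b.

enqkb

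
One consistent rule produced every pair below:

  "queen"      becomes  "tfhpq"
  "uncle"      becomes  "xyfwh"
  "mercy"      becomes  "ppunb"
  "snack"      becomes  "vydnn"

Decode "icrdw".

The shifts repeat in a cycle of length 2: positions 0,1,… shift by +3, +11, then the pattern repeats.
Reversing it on icrdw: i−3=f, c−11=r, r−3=o, d−11=s, w−3=t.

frost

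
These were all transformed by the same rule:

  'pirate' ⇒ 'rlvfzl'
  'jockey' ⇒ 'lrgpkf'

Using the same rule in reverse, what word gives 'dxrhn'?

bunch

The shift increases by 1 at each position, starting from +2: 2, 3, 4, ….
Reversing it on dxrhn: d−2=b, x−3=u, r−4=n, h−5=c, n−6=h.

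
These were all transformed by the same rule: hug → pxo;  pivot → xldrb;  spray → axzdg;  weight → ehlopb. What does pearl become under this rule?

Vowels shift forward by 3 and consonants shift forward by 8.
For pearl: p(cons)+8=x, e(vowel)+3=h, a(vowel)+3=d, r(cons)+8=z, l(cons)+8=t.

xhdzt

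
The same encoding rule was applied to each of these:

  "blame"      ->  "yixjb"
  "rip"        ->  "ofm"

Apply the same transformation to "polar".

mlixo

Compare letters: b→y is +23, l→i is +23, a→x is +23 — a constant shift. Every letter moves 23 places later in the alphabet, wrapping around z→a.
On polar: p+23=m, o+23=l, l+23=i, a+23=x, r+23=o.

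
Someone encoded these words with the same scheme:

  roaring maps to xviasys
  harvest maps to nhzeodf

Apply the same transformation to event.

kcmwd

In roaring: r→x is +6, o→v is +7, a→i is +8, r→a is +9 — the shift increases by 1 each position. Letter i (0-indexed) is shifted by i+6, so successive shifts are 6, 7, 8, ….
Applying it to event: e+6=k, v+7=c, e+8=m, n+9=w, t+10=d.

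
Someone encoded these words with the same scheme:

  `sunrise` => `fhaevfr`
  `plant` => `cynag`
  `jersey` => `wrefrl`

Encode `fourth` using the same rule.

sbhegu

Every letter moves 13 places later in the alphabet, wrapping around z→a.
For fourth: f+13=s, o+13=b, u+13=h, r+13=e, t+13=g, h+13=u.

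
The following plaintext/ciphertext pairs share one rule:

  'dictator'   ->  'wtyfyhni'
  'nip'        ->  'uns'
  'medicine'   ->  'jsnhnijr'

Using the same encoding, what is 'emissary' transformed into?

dwfxxnrj

Read the word backwards and shift each letter +5.
On emissary: reverse → yrassime; then shift: y+5=d, r+5=w, a+5=f, s+5=x, s+5=x, i+5=n, m+5=r, e+5=j.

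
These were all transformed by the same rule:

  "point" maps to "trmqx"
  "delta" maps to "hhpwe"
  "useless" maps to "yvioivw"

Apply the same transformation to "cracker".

guefohv

Shifts by position in point: pos 0: p→t (+4), pos 1: o→r (+3), pos 2: i→m (+4), pos 3: n→q (+3) — repeating every 2. It's a Vigenère-style cipher with numeric key [4,3]: position i shifts by key[i mod 2].
For cracker: c+4=g, r+3=u, a+4=e, c+3=f, k+4=o, e+3=h, r+4=v.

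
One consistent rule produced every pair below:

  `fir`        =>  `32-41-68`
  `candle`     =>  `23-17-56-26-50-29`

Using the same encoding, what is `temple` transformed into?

74-29-53-62-50-29

Each letter becomes 3×(its alphabet position, a=1..z=26) + 14.
For temple: t=20→74, e=5→29, m=13→53, p=16→62, l=12→50, e=5→29.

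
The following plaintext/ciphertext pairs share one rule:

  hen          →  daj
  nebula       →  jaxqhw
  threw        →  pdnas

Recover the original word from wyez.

Compare letters: h→d is +22, e→a is +22, n→j is +22 — a constant shift. It's a constant shift of +22 (ROT22).
Decoding wyez: w−22=a, y−22=c, e−22=i, z−22=d.

acid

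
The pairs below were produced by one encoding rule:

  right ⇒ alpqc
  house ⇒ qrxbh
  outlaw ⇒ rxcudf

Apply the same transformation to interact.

The shift depends on letter class: consonant r→a is +9, but vowel i→l is +3. Vowels shift forward by 3 and consonants shift forward by 9.
For interact: i(vowel)+3=l, n(cons)+9=w, t(cons)+9=c, e(vowel)+3=h, r(cons)+9=a, a(vowel)+3=d, c(cons)+9=l, t(cons)+9=c.

lwchadlc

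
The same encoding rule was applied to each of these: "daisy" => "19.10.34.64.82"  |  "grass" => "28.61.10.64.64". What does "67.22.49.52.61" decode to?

tenor

d(#4)→19 and a(#1)→10: differences scale by 3, so n = 3·pos + 7. The formula is n = 3×(alphabet index, a=1) + 7.
Undoing it on 67.22.49.52.61: 67→(67−7)÷3=20=t, 22→(22−7)÷3=5=e, 49→(49−7)÷3=14=n, 52→(52−7)÷3=15=o, 61→(61−7)÷3=18=r.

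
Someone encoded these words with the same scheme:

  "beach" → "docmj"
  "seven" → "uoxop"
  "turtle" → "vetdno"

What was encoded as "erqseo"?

choice

Shifts by position in beach: pos 0: b→d (+2), pos 1: e→o (+10), pos 2: a→c (+2), pos 3: c→m (+10) — repeating every 2. A repeating key of period 2 is used — shifts +2, +10 over and over.
Reversing it on erqseo: e−2=c, r−10=h, q−2=o, s−10=i, e−2=c, o−10=e.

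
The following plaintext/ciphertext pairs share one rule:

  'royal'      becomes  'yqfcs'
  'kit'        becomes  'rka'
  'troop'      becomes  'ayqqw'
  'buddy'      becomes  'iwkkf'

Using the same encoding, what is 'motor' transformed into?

The shift depends on letter class: consonant r→y is +7, but vowel o→q is +2. The rule splits by letter class: vowels +2, consonants +7.
Applying it to motor: m(cons)+7=t, o(vowel)+2=q, t(cons)+7=a, o(vowel)+2=q, r(cons)+7=y.

tqaqy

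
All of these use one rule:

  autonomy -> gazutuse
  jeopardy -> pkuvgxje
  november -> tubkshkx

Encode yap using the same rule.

This is a Caesar cipher with shift 6.
For yap: y+6=e, a+6=g, p+6=v.

egv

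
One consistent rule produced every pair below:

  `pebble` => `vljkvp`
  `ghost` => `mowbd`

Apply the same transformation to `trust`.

zycbd

In pebble: p→v is +6, e→l is +7, b→j is +8, b→k is +9 — the shift increases by 1 each position. Letter i (0-indexed) is shifted by i+6, so successive shifts are 6, 7, 8, ….
Applying it to trust: t+6=z, r+7=y, u+8=c, s+9=b, t+10=d.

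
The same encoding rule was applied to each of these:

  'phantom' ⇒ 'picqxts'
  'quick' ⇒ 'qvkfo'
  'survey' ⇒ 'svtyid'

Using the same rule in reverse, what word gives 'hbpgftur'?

In phantom: p→p is +0, h→i is +1, a→c is +2, n→q is +3 — the shift increases by 1 each position. Letter i (0-indexed) is shifted by i+0, so successive shifts are 0, 1, 2, ….
Decoding hbpgftur: h−0=h, b−1=a, p−2=n, g−3=d, f−4=b, t−5=o, u−6=o, r−7=k.

handbook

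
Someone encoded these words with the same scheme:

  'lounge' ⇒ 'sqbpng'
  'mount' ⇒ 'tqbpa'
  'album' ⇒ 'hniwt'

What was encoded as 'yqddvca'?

rowboat

Shifts by position in lounge: pos 0: l→s (+7), pos 1: o→q (+2), pos 2: u→b (+7), pos 3: n→p (+2) — repeating every 2. A repeating key of period 2 is used — shifts +7, +2 over and over.
Reversing it on yqddvca: y−7=r, q−2=o, d−7=w, d−2=b, v−7=o, c−2=a, a−7=t.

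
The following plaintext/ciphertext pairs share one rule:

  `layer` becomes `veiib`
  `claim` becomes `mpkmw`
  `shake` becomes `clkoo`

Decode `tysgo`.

juice

Shifts by position in layer: pos 0: l→v (+10), pos 1: a→e (+4), pos 2: y→i (+10), pos 3: e→i (+4) — repeating every 2. A repeating key of period 2 is used — shifts +10, +4 over and over.
Decoding tysgo: t−10=j, y−4=u, s−10=i, g−4=c, o−10=e.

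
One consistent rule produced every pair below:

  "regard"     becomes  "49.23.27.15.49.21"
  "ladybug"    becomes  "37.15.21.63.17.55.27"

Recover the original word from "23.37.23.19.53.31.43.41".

r(#18)→49 and e(#5)→23: differences scale by 2, so n = 2·pos + 13. With a=1..z=26, the number is 2·pos + 13.
Undoing it on 23.37.23.19.53.31.43.41: 23→(23−13)÷2=5=e, 37→(37−13)÷2=12=l, 23→(23−13)÷2=5=e, 19→(19−13)÷2=3=c, 53→(53−13)÷2=20=t, 31→(31−13)÷2=9=i, 43→(43−13)÷2=15=o, 41→(41−13)÷2=14=n.

election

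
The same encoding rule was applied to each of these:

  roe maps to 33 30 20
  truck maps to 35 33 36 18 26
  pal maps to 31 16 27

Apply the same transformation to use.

36 34 20

r is letter #18 and maps to 33: an offset of 15. The number is (letter's place in the alphabet, a=1) + 15.
For use: u=21→36, s=19→34, e=5→20.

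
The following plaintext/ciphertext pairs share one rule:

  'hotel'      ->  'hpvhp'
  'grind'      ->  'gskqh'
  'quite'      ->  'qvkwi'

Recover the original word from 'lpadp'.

In hotel: h→h is +0, o→p is +1, t→v is +2, e→h is +3 — the shift increases by 1 each position. The shift increases by 1 at each position, starting from +0: 0, 1, 2, ….
Undoing it on lpadp: l−0=l, p−1=o, a−2=y, d−3=a, p−4=l.

loyal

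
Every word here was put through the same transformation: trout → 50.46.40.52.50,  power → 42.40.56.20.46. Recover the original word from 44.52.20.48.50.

t(#20)→50 and r(#18)→46: differences scale by 2, so n = 2·pos + 10. The formula is n = 2×(alphabet index, a=1) + 10.
Reversing it on 44.52.20.48.50: 44→(44−10)÷2=17=q, 52→(52−10)÷2=21=u, 20→(20−10)÷2=5=e, 48→(48−10)÷2=19=s, 50→(50−10)÷2=20=t.

quest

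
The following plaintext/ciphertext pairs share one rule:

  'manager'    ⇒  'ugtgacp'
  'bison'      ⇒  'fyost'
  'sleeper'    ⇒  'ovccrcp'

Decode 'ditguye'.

m(12)→u(20) and a(0)→g(6) fit y≡25x+6 (mod 26); the inverse of 25 mod 26 is 25. This is an affine cipher: with a=0,…,z=25, each position x becomes (25x+6) mod 26.
Undoing it on ditguye: d(3)→25·(3−6)≡3=d; i(8)→25·(8−6)≡24=y; t(19)→25·(19−6)≡13=n; g(6)→25·(6−6)≡0=a; u(20)→25·(20−6)≡12=m; y(24)→25·(24−6)≡8=i; e(4)→25·(4−6)≡2=c (all mod 26).

dynamic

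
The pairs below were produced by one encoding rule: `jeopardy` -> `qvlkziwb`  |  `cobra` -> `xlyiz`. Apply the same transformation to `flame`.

Each pair mirrors across the alphabet (j↔q, e↔v, o↔l): positions sum to 25. Each letter is replaced by its mirror in the alphabet: a↔z, b↔y, c↔x, and so on (the Atbash cipher).
For flame: f↔u, l↔o, a↔z, m↔n, e↔v.

uoznv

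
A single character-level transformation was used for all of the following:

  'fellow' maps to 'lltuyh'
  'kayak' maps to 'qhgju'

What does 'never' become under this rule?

tldnb

In fellow: f→l is +6, e→l is +7, l→t is +8, l→u is +9 — the shift increases by 1 each position. Letter i (0-indexed) is shifted by i+6, so successive shifts are 6, 7, 8, ….
Applying it to never: n+6=t, e+7=l, v+8=d, e+9=n, r+10=b.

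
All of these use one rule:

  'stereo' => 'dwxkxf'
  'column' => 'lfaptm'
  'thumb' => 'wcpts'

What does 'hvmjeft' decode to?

s(18)→d(3) and t(19)→w(22) fit y≡19x+25 (mod 26); the inverse of 19 mod 26 is 11. Treating letters as 0–25, the rule is x ↦ 19x + 25 (mod 26).
Reversing it on hvmjeft: h(7)→11·(7−25)≡10=k; v(21)→11·(21−25)≡8=i; m(12)→11·(12−25)≡13=n; j(9)→11·(9−25)≡6=g; e(4)→11·(4−25)≡3=d; f(5)→11·(5−25)≡14=o; t(19)→11·(19−25)≡12=m (all mod 26).

kingdom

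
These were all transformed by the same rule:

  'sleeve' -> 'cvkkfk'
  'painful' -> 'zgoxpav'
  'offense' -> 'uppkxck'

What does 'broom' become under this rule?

The shift depends on letter class: consonant s→c is +10, but vowel e→k is +6. The rule splits by letter class: vowels +6, consonants +10.
For broom: b(cons)+10=l, r(cons)+10=b, o(vowel)+6=u, o(vowel)+6=u, m(cons)+10=w.

lbuuw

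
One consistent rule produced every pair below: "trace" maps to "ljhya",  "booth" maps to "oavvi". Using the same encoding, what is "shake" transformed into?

lrhoz

The output letters match the input read backwards, each shifted +7: trace reversed is ecart. Read the word backwards and shift each letter +7.
Applying it to shake: reverse → ekahs; then shift: e+7=l, k+7=r, a+7=h, h+7=o, s+7=z.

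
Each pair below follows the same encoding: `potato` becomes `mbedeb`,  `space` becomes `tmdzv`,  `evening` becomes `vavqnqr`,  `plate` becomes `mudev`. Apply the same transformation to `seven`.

p(15)→m(12) and o(14)→b(1) fit y≡11x+3 (mod 26); the inverse of 11 mod 26 is 19. Each letter's alphabet position (a=0..z=25) is mapped through 11·x+3 mod 26 — an affine cipher.
Applying it to seven: s(18)→11·18+3≡19=t; e(4)→11·4+3≡21=v; v(21)→11·21+3≡0=a; e(4)→11·4+3≡21=v; n(13)→11·13+3≡16=q (all mod 26).

tvavq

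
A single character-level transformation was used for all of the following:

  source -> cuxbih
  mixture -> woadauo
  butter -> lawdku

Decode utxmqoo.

knuckle

Shifts by position in source: pos 0: s→c (+10), pos 1: o→u (+6), pos 2: u→x (+3), pos 3: r→b (+10), pos 4: c→i (+6), pos 5: e→h (+3) — repeating every 3. It's a Vigenère-style cipher with numeric key [10,6,3]: position i shifts by key[i mod 3].
Decoding utxmqoo: u−10=k, t−6=n, x−3=u, m−10=c, q−6=k, o−3=l, o−10=e.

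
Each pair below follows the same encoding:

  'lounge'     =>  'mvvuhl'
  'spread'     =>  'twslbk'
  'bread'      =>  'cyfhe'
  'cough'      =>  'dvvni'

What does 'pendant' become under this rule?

Shifts by position in lounge: pos 0: l→m (+1), pos 1: o→v (+7), pos 2: u→v (+1), pos 3: n→u (+7) — repeating every 2. The shifts repeat in a cycle of length 2: positions 0,1,… shift by +1, +7, then the pattern repeats.
For pendant: p+1=q, e+7=l, n+1=o, d+7=k, a+1=b, n+7=u, t+1=u.

qlokbuu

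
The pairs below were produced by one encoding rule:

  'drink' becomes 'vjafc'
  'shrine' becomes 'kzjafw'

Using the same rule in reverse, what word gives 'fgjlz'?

Compare letters: d→v is +18, r→j is +18, i→a is +18 — a constant shift. This is a Caesar cipher with shift 18.
Reversing it on fgjlz: f−18=n, g−18=o, j−18=r, l−18=t, z−18=h.

north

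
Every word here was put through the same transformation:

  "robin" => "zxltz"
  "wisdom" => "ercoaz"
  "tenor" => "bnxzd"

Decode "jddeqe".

Each letter shifts forward by (position + 8), i.e. 8, 9, 10, … — the shift grows by one for each successive letter.
Decoding jddeqe: j−8=b, d−9=u, d−10=t, e−11=t, q−12=e, e−13=r.

butter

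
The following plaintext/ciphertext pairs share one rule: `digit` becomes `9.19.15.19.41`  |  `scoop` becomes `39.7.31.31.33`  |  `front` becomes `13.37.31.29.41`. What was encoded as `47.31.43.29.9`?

Each letter becomes 2×(its alphabet position, a=1..z=26) + 1.
Reversing it on 47.31.43.29.9: 47→(47−1)÷2=23=w, 31→(31−1)÷2=15=o, 43→(43−1)÷2=21=u, 29→(29−1)÷2=14=n, 9→(9−1)÷2=4=d.

wound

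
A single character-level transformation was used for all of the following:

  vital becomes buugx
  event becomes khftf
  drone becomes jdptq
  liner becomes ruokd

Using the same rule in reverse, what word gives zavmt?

Shifts by position in vital: pos 0: v→b (+6), pos 1: i→u (+12), pos 2: t→u (+1), pos 3: a→g (+6), pos 4: l→x (+12) — repeating every 3. A repeating key of period 3 is used — shifts +6, +12, +1 over and over.
Undoing it on zavmt: z−6=t, a−12=o, v−1=u, m−6=g, t−12=h.

tough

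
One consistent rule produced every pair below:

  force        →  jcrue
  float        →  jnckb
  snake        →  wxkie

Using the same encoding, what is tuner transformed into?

bgxer

Treating letters as 0–25, the rule is x ↦ 5x + 10 (mod 26).
Applying it to tuner: t(19)→5·19+10≡1=b; u(20)→5·20+10≡6=g; n(13)→5·13+10≡23=x; e(4)→5·4+10≡4=e; r(17)→5·17+10≡17=r (all mod 26).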